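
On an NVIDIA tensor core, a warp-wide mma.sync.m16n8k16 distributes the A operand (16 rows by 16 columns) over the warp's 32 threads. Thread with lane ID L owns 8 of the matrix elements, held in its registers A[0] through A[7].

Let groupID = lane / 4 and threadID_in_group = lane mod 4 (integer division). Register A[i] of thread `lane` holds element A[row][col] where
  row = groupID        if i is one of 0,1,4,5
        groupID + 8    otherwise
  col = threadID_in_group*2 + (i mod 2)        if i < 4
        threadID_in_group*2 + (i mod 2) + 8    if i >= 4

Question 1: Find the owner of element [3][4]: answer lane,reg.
r=3->g=3,rb=0  c=4->cb=0,t=2,b0=0
L=3*4+2=14  i=0*4+0*2+0=0

14,0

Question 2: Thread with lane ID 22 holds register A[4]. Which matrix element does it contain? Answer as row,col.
5,12

lane 22->22/4=5, 22 mod 4=2
i=4  r:5+0->5  c:2·2+0+8->12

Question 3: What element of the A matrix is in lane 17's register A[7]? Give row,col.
L=17⇒gr=17>>2=4, th=17&3=1
[7]⇒row 4+8=12  col 1·2+1+8=11

12,11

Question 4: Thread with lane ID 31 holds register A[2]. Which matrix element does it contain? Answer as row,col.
15,6

L=31->g=31>>2=7, t=31&3=3
[2]->row 7+8=15  col 3·2+0+0=6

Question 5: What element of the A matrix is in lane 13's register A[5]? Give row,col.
L=13→G=13>>2=3, T=13&3=1
[5]→row 3+0=3  col 1·2+1+8=11

3,11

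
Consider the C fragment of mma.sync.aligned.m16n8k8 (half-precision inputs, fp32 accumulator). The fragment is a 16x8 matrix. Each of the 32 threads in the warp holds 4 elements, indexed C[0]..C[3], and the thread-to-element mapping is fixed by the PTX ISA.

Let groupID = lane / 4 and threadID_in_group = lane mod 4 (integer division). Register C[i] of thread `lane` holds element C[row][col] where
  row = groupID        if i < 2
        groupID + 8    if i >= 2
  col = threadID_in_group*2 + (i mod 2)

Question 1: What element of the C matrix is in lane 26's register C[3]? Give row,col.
14,5

L=26⇒gr=26>>2=6, th=26&3=2
[3]⇒row 6+8=14  col 2·2+1=5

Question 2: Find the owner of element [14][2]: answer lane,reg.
25,2

r: 14->gid=6,r8=1  c: 2->tid=1,i&1=0
L=6*4+1=25  i=1*2+0=2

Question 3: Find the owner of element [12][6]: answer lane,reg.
19,2

r: 12->gid=4,r8=1  c: 6->tid=3,i&1=0
L=4*4+3=19  i=1*2+0=2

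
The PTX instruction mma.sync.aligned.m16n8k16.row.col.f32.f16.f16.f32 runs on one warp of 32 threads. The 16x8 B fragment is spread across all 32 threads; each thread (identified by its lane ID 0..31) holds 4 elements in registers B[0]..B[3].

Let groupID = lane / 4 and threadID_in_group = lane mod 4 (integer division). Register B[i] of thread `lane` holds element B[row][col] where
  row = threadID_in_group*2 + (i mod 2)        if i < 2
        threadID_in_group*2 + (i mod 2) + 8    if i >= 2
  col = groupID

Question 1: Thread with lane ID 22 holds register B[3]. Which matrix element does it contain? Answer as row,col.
13,5

L=22→G=22>>2=5, T=22&3=2
[3]→row 2·2+1+8=13  col G=5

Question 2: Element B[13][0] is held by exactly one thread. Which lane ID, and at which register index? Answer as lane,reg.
c=0⇒gr=0  r=13⇒Rb=1,th=2,odd=1
L=0*4+2=2  i=1*2+1=3

2,3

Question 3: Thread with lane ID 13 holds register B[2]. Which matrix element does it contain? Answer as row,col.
L=13->g=13>>2=3, t=13&3=1
[2]->row 1·2+0+8=10  col g=3

10,3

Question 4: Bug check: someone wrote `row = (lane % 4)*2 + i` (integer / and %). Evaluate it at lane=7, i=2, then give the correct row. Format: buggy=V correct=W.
`(lane % 4)*2 + i`[7,2]→8
lane 7→7/4=1, 7 mod 4=3
i=2  r:2·3+0+8→14  c:1
row: 8 vs 14

buggy=8 correct=14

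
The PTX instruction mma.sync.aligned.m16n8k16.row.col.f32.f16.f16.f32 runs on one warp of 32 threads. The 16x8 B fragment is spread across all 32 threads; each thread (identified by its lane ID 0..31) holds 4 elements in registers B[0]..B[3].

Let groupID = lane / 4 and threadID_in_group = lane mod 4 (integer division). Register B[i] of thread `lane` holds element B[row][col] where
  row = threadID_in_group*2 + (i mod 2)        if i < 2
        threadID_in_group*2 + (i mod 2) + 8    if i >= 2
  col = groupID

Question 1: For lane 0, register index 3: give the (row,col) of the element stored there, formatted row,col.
lane 0: gr=0 (0/4), th=0 (0%4)
i=3: r=0*2+1+8=9, c=gr=0

9,0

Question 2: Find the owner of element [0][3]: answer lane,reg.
c=3→G=3  r=0→rhi=0,T=0,p=0
L=3*4+0=12  i=0*2+0=0

12,0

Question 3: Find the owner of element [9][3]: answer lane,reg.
12,3

c=3->g=3  r=9->rb=1,t=0,b0=1
L=3*4+0=12  i=1*2+1=3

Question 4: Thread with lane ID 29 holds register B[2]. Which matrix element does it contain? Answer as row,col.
10,7

L=29->gid=29>>2=7, tid=29&3=1
[2]->row 1·2+0+8=10  col gid=7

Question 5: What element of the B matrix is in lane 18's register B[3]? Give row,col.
L=18⇒gr=18>>2=4, th=18&3=2
[3]⇒row 2·2+1+8=13  col gr=4

13,4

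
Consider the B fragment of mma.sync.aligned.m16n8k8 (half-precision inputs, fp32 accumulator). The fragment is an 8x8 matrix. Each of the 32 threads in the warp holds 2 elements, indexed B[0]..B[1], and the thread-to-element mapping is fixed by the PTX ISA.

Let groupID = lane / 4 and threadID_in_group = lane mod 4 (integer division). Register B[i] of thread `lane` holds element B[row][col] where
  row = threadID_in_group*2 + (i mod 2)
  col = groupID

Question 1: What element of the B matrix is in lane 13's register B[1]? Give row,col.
3,3

lane 13⇒13/4=3, 13 mod 4=1
i=1  r:2·1+1⇒3  c:3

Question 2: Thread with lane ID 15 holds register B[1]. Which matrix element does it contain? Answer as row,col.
L=15⇒gr=15>>2=3, th=15&3=3
[1]⇒row 3·2+1=7  col gr=3

7,3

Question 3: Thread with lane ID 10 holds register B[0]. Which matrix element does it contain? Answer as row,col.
lane 10→10/4=2, 10 mod 4=2
i=0  r:2·2+0→4  c:2

4,2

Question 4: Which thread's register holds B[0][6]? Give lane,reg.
24,0

c:6=>grp=6  r:0=>tig=0,lo=0
L=6*4+0=24  i=0=0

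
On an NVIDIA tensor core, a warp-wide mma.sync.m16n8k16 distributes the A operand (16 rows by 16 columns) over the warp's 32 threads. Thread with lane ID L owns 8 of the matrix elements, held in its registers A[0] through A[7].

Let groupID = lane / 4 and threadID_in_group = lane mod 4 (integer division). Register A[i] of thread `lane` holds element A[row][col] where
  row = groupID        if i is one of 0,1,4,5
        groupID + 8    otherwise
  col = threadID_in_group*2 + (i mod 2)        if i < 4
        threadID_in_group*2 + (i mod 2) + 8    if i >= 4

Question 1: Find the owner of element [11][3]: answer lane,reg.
13,3

r=11->g=3,rb=1  c=3->cb=0,t=1,b0=1
L=3*4+1=13  i=0*4+1*2+1=3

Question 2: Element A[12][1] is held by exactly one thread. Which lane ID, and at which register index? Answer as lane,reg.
r: 12->gid=4,r8=1  c: 1->c8=0,tid=0,i&1=1
L=4*4+0=16  i=0*4+1*2+1=3

16,3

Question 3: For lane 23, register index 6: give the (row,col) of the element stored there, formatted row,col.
13,14

23: G=5,T=3
[6] (5+8,3*2+0+8) = (13,14)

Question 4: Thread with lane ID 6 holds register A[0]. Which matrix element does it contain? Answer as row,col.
L=6->g=6>>2=1, t=6&3=2
[0]->row 1+0=1  col 2·2+0+0=4

1,4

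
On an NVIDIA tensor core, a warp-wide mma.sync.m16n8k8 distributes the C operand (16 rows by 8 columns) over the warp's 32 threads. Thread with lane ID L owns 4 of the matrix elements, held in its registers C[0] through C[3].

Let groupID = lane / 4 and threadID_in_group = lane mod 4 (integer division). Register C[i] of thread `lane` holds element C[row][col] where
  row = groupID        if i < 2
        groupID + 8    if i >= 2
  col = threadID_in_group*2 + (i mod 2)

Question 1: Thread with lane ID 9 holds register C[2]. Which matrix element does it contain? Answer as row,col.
10,2

lane 9: g=2 (9/4), t=1 (9%4)
i=2: r=2+8=10, c=1*2+0=2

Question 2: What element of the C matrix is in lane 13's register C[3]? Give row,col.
L=13=>grp=13>>2=3, tig=13&3=1
[3]=>row 3+8=11  col 1·2+1=3

11,3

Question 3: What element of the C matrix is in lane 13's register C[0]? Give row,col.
lane 13: grp=3 (13/4), tig=1 (13%4)
i=0: r=3+0=3, c=1*2+0=2

3,2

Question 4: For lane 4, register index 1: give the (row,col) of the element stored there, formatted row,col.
lane 4⇒4/4=1, 4 mod 4=0
i=1  r:1+0⇒1  c:2·0+1⇒1

1,1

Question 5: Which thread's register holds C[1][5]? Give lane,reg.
6,1

r=1->g=1,rb=0  c=5->t=2,b0=1
L=1*4+2=6  i=0*2+1=1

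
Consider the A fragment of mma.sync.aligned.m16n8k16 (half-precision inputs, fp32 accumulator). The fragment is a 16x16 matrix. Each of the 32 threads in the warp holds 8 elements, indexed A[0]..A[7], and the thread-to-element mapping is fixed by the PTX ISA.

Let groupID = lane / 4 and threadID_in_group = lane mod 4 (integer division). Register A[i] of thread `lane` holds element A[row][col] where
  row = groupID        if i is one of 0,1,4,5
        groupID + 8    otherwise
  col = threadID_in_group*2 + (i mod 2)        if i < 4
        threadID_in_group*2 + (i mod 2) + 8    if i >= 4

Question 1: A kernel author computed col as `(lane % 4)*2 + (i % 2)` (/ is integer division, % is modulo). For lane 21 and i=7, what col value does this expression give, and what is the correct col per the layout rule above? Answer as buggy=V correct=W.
buggy=3 correct=11

`(lane % 4)*2 + (i % 2)`[21,7]⇒3
L=21⇒gr=21>>2=5, th=21&3=1
[7]⇒row 5+8=13  col 1·2+1+8=11
col: 3 vs 11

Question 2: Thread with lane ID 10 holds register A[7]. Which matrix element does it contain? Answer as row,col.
10,13

L=10->g=10>>2=2, t=10&3=2
[7]->row 2+8=10  col 2·2+1+8=13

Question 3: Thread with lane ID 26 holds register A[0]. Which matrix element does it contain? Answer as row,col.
lane 26: gr=6 (26/4), th=2 (26%4)
i=0: r=6+0=6, c=2*2+0+0=4

6,4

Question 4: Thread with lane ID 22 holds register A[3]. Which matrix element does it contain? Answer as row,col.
22: grp=5,tig=2
[3] (5+8,2*2+1+0) = (13,5)

13,5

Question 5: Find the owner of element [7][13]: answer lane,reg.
r:7=>grp=7,rB=0  c:13=>cB=1,tig=2,lo=1
L=7*4+2=30  i=1*4+0*2+1=5

30,5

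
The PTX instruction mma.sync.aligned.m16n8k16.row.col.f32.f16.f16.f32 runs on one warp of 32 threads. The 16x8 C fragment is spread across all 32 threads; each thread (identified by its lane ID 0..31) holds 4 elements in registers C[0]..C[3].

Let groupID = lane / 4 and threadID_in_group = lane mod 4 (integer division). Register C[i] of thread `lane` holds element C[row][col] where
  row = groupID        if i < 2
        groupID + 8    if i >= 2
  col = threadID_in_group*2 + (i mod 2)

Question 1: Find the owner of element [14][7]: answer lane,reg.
27,3

r:14=>grp=6,rB=1  c:7=>tig=3,lo=1
L=6*4+3=27  i=1*2+1=3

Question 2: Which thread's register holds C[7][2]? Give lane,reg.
r: 7->gid=7,r8=0  c: 2->tid=1,i&1=0
L=7*4+1=29  i=0*2+0=0

29,0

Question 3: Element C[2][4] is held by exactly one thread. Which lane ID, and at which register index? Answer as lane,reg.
r:2=>grp=2,rB=0  c:4=>tig=2,lo=0
L=2*4+2=10  i=0*2+0=0

10,0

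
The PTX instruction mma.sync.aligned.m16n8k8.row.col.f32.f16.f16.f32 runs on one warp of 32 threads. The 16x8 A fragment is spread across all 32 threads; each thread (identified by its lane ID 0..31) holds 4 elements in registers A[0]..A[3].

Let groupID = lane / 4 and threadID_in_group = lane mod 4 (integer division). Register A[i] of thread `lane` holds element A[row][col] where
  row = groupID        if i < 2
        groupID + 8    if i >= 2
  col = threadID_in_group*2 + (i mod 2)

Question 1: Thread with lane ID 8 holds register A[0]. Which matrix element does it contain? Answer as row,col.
8: grp=2,tig=0
[0] (2+0,0*2+0) = (2,0)

2,0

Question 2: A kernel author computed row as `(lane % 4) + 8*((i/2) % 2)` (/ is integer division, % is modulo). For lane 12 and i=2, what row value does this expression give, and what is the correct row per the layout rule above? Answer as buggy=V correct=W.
`(lane % 4) + 8*((i/2) % 2)`[12,2]⇒8
12: gr=3,th=0
[2] (3+8,0*2+0) = (11,0)
row: 8 vs 11

buggy=8 correct=11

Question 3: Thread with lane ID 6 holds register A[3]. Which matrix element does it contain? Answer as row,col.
lane 6: g=1 (6/4), t=2 (6%4)
i=3: r=1+8=9, c=2*2+1=5

9,5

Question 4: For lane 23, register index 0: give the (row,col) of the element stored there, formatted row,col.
lane 23->23/4=5, 23 mod 4=3
i=0  r:5+0->5  c:2·3+0->6

5,6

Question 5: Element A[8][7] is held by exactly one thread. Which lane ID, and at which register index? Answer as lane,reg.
3,3

r=8->g=0,rb=1  c=7->t=3,b0=1
L=0*4+3=3  i=1*2+1=3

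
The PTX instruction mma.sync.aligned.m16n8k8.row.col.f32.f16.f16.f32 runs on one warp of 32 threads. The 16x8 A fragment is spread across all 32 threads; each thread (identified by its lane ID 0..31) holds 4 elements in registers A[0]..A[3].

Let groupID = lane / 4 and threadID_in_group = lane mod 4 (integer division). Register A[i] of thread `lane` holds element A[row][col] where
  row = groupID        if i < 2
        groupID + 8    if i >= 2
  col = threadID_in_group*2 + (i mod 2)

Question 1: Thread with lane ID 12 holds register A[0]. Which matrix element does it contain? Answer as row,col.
3,0

lane 12: gr=3 (12/4), th=0 (12%4)
i=0: r=3+0=3, c=0*2+0=0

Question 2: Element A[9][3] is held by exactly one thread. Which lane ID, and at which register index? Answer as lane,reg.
r=9⇒gr=1,Rb=1  c=3⇒th=1,odd=1
L=1*4+1=5  i=1*2+1=3

5,3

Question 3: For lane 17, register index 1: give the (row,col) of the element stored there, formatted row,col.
17: grp=4,tig=1
[1] (4+0,1*2+1) = (4,3)

4,3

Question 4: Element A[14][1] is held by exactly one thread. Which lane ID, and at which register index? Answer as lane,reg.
24,3

r:14=>grp=6,rB=1  c:1=>tig=0,lo=1
L=6*4+0=24  i=1*2+1=3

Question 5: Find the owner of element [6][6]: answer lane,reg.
27,0

r=6→G=6,rhi=0  c=6→T=3,p=0
L=6*4+3=27  i=0*2+0=0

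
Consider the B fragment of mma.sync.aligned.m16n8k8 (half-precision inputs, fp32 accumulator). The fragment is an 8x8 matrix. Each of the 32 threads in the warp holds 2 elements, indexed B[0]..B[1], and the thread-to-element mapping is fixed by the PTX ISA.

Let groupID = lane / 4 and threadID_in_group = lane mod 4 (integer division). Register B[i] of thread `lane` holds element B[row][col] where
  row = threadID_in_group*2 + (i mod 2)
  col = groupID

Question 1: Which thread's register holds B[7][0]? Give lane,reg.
3,1

c:0=>grp=0  r:7=>tig=3,lo=1
L=0*4+3=3  i=1=1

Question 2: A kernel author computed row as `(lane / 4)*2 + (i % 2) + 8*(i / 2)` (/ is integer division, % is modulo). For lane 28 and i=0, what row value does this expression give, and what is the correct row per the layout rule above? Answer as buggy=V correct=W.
`(lane / 4)*2 + (i % 2) + 8*(i / 2)`[28,0]⇒14
lane 28⇒28/4=7, 28 mod 4=0
i=0  r:2·0+0⇒0  c:7
row: 14 vs 0

buggy=14 correct=0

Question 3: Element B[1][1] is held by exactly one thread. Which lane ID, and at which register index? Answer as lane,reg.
4,1

c: 1->gid=1  r: 1->tid=0,i&1=1
L=1*4+0=4  i=1=1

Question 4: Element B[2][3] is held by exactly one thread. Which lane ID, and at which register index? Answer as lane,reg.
c: 3->gid=3  r: 2->tid=1,i&1=0
L=3*4+1=13  i=0=0

13,0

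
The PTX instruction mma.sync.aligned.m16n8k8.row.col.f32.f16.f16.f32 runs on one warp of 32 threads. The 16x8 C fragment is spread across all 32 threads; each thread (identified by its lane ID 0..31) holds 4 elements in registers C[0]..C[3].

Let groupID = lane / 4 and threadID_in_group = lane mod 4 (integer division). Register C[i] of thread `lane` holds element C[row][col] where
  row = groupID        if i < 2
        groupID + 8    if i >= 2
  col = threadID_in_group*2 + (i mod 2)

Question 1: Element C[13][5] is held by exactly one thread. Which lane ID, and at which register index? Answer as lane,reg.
r=13⇒gr=5,Rb=1  c=5⇒th=2,odd=1
L=5*4+2=22  i=1*2+1=3

22,3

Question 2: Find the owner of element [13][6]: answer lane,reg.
23,2

r:13=>grp=5,rB=1  c:6=>tig=3,lo=0
L=5*4+3=23  i=1*2+0=2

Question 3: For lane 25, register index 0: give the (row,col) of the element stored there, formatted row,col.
L=25->gid=25>>2=6, tid=25&3=1
[0]->row 6+0=6  col 1·2+0=2

6,2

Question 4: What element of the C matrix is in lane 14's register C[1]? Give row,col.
L=14=>grp=14>>2=3, tig=14&3=2
[1]=>row 3+0=3  col 2·2+1=5

3,5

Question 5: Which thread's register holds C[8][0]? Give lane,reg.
0,2

r=8->g=0,rb=1  c=0->t=0,b0=0
L=0*4+0=0  i=1*2+0=2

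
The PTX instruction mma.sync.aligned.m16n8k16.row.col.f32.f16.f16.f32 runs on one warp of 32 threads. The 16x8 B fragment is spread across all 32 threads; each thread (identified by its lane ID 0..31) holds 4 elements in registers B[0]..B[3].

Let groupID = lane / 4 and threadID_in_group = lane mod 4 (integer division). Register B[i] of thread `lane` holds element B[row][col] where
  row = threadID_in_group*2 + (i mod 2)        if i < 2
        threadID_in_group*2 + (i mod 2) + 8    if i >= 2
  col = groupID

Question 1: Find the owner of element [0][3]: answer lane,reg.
12,0

c=3⇒gr=3  r=0⇒Rb=0,th=0,odd=0
L=3*4+0=12  i=0*2+0=0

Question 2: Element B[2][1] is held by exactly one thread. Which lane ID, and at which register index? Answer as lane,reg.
5,0

c=1⇒gr=1  r=2⇒Rb=0,th=1,odd=0
L=1*4+1=5  i=0*2+0=0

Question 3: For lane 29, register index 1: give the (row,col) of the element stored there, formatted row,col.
3,7

29: g=7,t=1
[1] (1*2+1+0,7) = (3,7)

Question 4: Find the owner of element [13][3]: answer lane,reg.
c=3→G=3  r=13→rhi=1,T=2,p=1
L=3*4+2=14  i=1*2+1=3

14,3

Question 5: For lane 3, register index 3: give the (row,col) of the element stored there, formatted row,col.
L=3->g=3>>2=0, t=3&3=3
[3]->row 3·2+1+8=15  col g=0

15,0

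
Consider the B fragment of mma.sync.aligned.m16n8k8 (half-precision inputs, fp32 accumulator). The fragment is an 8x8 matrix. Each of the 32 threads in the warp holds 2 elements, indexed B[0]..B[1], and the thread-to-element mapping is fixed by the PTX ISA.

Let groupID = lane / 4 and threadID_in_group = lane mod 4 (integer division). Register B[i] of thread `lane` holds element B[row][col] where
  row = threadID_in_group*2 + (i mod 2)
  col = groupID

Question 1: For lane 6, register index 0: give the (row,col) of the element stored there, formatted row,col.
lane 6->6/4=1, 6 mod 4=2
i=0  r:2·2+0->4  c:1

4,1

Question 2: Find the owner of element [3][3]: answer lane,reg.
13,1

c=3→G=3  r=3→T=1,p=1
L=3*4+1=13  i=1=1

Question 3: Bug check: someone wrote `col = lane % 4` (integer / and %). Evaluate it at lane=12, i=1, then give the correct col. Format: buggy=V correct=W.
`lane % 4`[12,1]→0
lane 12: G=3 (12/4), T=0 (12%4)
i=1: r=0*2+1=1, c=G=3
col: 0 vs 3

buggy=0 correct=3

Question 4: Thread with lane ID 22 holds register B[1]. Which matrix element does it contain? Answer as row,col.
5,5

22: G=5,T=2
[1] (2*2+1,5) = (5,5)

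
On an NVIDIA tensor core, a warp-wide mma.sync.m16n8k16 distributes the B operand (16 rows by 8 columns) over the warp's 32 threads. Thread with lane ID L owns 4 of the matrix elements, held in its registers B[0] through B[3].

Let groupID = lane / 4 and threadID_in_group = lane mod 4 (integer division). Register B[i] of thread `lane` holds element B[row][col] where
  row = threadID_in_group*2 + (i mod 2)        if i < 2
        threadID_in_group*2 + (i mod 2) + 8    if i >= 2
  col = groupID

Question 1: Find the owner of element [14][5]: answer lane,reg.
c=5→G=5  r=14→rhi=1,T=3,p=0
L=5*4+3=23  i=1*2+0=2

23,2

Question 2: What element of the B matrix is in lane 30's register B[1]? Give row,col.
30: G=7,T=2
[1] (2*2+1+0,7) = (5,7)

5,7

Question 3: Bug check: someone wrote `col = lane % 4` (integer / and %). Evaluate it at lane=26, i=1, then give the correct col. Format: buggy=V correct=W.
buggy=2 correct=6

`lane % 4`[26,1]->2
lane 26: g=6 (26/4), t=2 (26%4)
i=1: r=2*2+1+0=5, c=g=6
col: 2 vs 6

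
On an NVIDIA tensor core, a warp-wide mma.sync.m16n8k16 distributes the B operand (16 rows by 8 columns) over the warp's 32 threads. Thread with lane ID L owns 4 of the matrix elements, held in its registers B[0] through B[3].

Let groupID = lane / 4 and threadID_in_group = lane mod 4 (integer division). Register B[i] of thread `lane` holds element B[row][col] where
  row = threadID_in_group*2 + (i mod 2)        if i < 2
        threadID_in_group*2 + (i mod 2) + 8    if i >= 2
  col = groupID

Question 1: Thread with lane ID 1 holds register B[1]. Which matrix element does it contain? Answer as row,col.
3,0

lane 1: grp=0 (1/4), tig=1 (1%4)
i=1: r=1*2+1+0=3, c=grp=0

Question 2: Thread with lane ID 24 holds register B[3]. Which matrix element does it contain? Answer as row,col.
9,6

lane 24: g=6 (24/4), t=0 (24%4)
i=3: r=0*2+1+8=9, c=g=6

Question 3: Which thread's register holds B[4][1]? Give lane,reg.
c:1=>grp=1  r:4=>rB=0,tig=2,lo=0
L=1*4+2=6  i=0*2+0=0

6,0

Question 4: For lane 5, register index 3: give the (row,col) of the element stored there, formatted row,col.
11,1

lane 5=>5/4=1, 5 mod 4=1
i=3  r:2·1+1+8=>11  c:1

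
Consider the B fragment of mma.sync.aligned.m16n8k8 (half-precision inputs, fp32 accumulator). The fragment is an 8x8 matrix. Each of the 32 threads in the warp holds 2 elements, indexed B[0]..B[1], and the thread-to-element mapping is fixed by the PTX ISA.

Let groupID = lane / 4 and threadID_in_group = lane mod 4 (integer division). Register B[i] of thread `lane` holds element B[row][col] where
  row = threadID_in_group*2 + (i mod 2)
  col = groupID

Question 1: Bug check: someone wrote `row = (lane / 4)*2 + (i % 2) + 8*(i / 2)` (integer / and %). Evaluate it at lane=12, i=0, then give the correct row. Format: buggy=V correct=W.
`(lane / 4)*2 + (i % 2) + 8*(i / 2)`[12,0]⇒6
L=12⇒gr=12>>2=3, th=12&3=0
[0]⇒row 0·2+0=0  col gr=3
row: 6 vs 0

buggy=6 correct=0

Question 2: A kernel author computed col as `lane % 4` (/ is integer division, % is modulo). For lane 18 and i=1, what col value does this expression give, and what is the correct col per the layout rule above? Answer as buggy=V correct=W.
buggy=2 correct=4

`lane % 4`[18,1]->2
L=18->g=18>>2=4, t=18&3=2
[1]->row 2·2+1=5  col g=4
col: 2 vs 4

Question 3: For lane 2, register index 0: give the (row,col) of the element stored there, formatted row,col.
L=2⇒gr=2>>2=0, th=2&3=2
[0]⇒row 2·2+0=4  col gr=0

4,0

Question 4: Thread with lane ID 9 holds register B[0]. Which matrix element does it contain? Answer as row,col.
lane 9->9/4=2, 9 mod 4=1
i=0  r:2·1+0->2  c:2

2,2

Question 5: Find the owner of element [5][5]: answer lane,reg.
c=5→G=5  r=5→T=2,p=1
L=5*4+2=22  i=1=1

22,1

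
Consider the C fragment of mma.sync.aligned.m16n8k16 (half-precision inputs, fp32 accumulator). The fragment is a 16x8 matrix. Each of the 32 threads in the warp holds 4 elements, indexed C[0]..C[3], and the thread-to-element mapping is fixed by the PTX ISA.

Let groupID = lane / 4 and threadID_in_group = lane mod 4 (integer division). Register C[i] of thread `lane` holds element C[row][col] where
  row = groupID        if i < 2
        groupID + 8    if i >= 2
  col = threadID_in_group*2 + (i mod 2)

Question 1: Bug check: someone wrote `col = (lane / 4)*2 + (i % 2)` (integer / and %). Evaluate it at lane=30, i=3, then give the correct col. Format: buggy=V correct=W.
`(lane / 4)*2 + (i % 2)`[30,3]⇒15
lane 30: gr=7 (30/4), th=2 (30%4)
i=3: r=7+8=15, c=2*2+1=5
col: 15 vs 5

buggy=15 correct=5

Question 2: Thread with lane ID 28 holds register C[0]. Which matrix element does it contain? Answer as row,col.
7,0

lane 28->28/4=7, 28 mod 4=0
i=0  r:7+0->7  c:2·0+0->0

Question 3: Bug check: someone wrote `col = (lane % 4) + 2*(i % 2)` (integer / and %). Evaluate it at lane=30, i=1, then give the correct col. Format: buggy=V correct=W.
`(lane % 4) + 2*(i % 2)`[30,1]=>4
lane 30=>30/4=7, 30 mod 4=2
i=1  r:7+0=>7  c:2·2+1=>5
col: 4 vs 5

buggy=4 correct=5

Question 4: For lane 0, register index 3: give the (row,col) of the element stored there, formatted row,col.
8,1

lane 0→0/4=0, 0 mod 4=0
i=3  r:0+8→8  c:2·0+1→1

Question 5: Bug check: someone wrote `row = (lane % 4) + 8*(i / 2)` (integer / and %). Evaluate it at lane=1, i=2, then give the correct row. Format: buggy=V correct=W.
`(lane % 4) + 8*(i / 2)`[1,2]⇒9
1: gr=0,th=1
[2] (0+8,1*2+0) = (8,2)
row: 9 vs 8

buggy=9 correct=8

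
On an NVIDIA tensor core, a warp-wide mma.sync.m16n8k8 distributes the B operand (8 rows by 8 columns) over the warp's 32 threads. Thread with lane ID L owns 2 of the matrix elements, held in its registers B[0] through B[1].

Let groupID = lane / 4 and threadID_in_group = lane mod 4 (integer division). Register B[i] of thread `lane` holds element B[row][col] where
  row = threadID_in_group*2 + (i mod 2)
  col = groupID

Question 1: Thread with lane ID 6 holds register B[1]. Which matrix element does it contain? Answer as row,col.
5,1

lane 6->6/4=1, 6 mod 4=2
i=1  r:2·2+1->5  c:1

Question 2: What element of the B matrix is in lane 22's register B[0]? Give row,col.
L=22→G=22>>2=5, T=22&3=2
[0]→row 2·2+0=4  col G=5

4,5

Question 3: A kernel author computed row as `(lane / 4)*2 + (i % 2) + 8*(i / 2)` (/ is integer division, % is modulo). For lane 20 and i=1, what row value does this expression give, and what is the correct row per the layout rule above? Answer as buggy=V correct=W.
`(lane / 4)*2 + (i % 2) + 8*(i / 2)`[20,1]=>11
20: grp=5,tig=0
[1] (0*2+1,5) = (1,5)
row: 11 vs 1

buggy=11 correct=1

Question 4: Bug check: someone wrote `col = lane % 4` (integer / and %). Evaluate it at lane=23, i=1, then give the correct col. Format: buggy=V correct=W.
`lane % 4`[23,1]->3
lane 23: g=5 (23/4), t=3 (23%4)
i=1: r=3*2+1=7, c=g=5
col: 3 vs 5

buggy=3 correct=5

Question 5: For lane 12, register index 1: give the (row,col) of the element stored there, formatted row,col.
L=12->g=12>>2=3, t=12&3=0
[1]->row 0·2+1=1  col g=3

1,3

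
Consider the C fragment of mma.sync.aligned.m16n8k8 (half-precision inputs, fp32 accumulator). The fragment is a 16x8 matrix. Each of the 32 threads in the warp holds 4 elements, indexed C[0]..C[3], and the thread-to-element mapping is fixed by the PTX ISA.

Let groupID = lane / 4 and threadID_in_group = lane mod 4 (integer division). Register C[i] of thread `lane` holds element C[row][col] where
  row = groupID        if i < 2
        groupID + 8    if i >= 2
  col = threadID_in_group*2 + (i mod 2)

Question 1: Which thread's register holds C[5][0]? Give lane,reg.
r=5->g=5,rb=0  c=0->t=0,b0=0
L=5*4+0=20  i=0*2+0=0

20,0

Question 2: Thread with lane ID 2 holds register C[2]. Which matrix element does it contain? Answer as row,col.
8,4

lane 2: gr=0 (2/4), th=2 (2%4)
i=2: r=0+8=8, c=2*2+0=4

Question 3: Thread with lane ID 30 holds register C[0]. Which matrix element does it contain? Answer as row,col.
30: gr=7,th=2
[0] (7+0,2*2+0) = (7,4)

7,4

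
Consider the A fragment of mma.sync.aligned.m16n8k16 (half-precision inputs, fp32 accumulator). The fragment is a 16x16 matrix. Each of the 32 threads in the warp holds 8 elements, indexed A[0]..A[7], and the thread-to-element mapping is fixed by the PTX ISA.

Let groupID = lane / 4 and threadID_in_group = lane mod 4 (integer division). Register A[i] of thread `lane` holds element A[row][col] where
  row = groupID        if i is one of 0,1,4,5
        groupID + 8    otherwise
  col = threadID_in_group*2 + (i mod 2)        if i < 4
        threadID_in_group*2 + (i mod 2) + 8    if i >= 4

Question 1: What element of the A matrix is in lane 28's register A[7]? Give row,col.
15,9

lane 28⇒28/4=7, 28 mod 4=0
i=7  r:7+8⇒15  c:2·0+1+8⇒9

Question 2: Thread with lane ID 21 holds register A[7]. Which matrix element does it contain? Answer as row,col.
lane 21: gr=5 (21/4), th=1 (21%4)
i=7: r=5+8=13, c=1*2+1+8=11

13,11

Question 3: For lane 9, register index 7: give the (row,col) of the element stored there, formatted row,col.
10,11

lane 9->9/4=2, 9 mod 4=1
i=7  r:2+8->10  c:2·1+1+8->11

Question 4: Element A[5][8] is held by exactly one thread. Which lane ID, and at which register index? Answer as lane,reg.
r: 5->gid=5,r8=0  c: 8->c8=1,tid=0,i&1=0
L=5*4+0=20  i=1*4+0*2+0=4

20,4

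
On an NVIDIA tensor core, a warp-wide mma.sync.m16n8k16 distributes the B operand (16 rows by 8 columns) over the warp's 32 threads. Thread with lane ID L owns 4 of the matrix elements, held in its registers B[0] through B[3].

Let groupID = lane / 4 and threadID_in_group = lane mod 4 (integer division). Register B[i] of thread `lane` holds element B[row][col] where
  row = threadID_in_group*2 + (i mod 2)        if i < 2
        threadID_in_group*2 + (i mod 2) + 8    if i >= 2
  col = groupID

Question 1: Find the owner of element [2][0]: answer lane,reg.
1,0

c:0=>grp=0  r:2=>rB=0,tig=1,lo=0
L=0*4+1=1  i=0*2+0=0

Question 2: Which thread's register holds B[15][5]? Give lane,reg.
23,3

c=5→G=5  r=15→rhi=1,T=3,p=1
L=5*4+3=23  i=1*2+1=3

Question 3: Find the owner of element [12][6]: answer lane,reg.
c=6->g=6  r=12->rb=1,t=2,b0=0
L=6*4+2=26  i=1*2+0=2

26,2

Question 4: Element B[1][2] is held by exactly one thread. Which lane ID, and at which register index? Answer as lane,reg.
8,1

c=2→G=2  r=1→rhi=0,T=0,p=1
L=2*4+0=8  i=0*2+1=1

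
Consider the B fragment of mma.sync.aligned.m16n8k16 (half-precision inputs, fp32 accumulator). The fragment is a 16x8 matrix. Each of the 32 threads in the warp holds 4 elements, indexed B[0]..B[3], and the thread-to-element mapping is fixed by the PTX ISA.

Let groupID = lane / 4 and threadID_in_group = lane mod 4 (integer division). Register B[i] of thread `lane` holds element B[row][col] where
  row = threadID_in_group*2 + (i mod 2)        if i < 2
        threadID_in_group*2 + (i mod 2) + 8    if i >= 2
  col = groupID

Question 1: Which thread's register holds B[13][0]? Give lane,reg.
c=0→G=0  r=13→rhi=1,T=2,p=1
L=0*4+2=2  i=1*2+1=3

2,3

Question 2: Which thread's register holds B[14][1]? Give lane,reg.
7,2

c: 1->gid=1  r: 14->r8=1,tid=3,i&1=0
L=1*4+3=7  i=1*2+0=2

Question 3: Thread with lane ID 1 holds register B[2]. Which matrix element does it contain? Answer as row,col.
10,0

lane 1: g=0 (1/4), t=1 (1%4)
i=2: r=1*2+0+8=10, c=g=0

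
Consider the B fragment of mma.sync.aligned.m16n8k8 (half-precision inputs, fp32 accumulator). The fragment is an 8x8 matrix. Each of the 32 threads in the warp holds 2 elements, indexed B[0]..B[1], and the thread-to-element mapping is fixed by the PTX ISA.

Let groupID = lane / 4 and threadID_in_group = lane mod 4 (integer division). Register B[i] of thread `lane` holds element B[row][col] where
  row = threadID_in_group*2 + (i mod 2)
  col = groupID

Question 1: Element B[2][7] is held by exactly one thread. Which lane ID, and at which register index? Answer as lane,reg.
c=7⇒gr=7  r=2⇒th=1,odd=0
L=7*4+1=29  i=0=0

29,0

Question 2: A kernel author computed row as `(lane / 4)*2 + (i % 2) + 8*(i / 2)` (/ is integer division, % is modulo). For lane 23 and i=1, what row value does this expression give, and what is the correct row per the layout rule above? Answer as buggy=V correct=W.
`(lane / 4)*2 + (i % 2) + 8*(i / 2)`[23,1]⇒11
L=23⇒gr=23>>2=5, th=23&3=3
[1]⇒row 3·2+1=7  col gr=5
row: 11 vs 7

buggy=11 correct=7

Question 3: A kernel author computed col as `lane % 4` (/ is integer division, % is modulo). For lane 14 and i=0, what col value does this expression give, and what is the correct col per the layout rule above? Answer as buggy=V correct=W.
buggy=2 correct=3

`lane % 4`[14,0]⇒2
lane 14: gr=3 (14/4), th=2 (14%4)
i=0: r=2*2+0=4, c=gr=3
col: 2 vs 3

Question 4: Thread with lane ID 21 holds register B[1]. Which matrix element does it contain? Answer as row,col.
21: grp=5,tig=1
[1] (1*2+1,5) = (3,5)

3,5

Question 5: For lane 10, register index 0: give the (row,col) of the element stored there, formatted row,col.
lane 10: g=2 (10/4), t=2 (10%4)
i=0: r=2*2+0=4, c=g=2

4,2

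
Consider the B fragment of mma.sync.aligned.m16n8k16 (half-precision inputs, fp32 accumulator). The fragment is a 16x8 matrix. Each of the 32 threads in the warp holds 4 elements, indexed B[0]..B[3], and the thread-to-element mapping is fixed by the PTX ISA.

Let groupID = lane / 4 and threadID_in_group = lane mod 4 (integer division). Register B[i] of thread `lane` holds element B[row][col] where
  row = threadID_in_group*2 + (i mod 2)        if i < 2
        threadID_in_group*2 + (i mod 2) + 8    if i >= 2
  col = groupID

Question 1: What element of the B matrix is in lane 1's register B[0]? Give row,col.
lane 1->1/4=0, 1 mod 4=1
i=0  r:2·1+0+0->2  c:0

2,0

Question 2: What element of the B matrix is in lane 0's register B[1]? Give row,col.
1,0

L=0->gid=0>>2=0, tid=0&3=0
[1]->row 0·2+1+0=1  col gid=0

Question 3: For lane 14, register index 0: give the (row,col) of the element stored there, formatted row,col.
lane 14⇒14/4=3, 14 mod 4=2
i=0  r:2·2+0+0⇒4  c:3

4,3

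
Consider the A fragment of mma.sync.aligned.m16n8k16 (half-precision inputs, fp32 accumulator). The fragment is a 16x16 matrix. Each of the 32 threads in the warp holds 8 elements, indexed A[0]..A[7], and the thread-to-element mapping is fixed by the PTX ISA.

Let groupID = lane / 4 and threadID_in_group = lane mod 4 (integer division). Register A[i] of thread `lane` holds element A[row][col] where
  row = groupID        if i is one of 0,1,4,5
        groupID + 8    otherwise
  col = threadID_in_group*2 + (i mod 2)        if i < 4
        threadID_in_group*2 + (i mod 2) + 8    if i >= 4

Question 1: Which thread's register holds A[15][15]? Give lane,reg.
r=15->g=7,rb=1  c=15->cb=1,t=3,b0=1
L=7*4+3=31  i=1*4+1*2+1=7

31,7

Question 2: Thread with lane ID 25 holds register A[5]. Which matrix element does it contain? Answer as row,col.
6,11

lane 25->25/4=6, 25 mod 4=1
i=5  r:6+0->6  c:2·1+1+8->11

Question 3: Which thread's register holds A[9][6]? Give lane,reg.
7,2

r=9→G=1,rhi=1  c=6→chi=0,T=3,p=0
L=1*4+3=7  i=0*4+1*2+0=2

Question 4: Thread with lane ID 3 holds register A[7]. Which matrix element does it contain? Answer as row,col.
8,15

lane 3: grp=0 (3/4), tig=3 (3%4)
i=7: r=0+8=8, c=3*2+1+8=15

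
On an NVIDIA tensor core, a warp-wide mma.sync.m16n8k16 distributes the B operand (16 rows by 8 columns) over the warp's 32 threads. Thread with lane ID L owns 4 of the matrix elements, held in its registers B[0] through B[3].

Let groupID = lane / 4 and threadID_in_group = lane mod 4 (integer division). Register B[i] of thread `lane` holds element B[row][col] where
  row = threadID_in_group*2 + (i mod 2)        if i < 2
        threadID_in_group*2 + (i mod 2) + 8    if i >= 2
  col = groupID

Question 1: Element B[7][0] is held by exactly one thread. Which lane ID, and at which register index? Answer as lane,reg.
3,1

c: 0->gid=0  r: 7->r8=0,tid=3,i&1=1
L=0*4+3=3  i=0*2+1=1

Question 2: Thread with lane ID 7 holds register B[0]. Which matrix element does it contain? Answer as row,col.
6,1

lane 7->7/4=1, 7 mod 4=3
i=0  r:2·3+0+0->6  c:1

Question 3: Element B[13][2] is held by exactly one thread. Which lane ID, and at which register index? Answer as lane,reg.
10,3

c=2⇒gr=2  r=13⇒Rb=1,th=2,odd=1
L=2*4+2=10  i=1*2+1=3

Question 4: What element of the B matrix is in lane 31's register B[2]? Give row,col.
14,7

L=31⇒gr=31>>2=7, th=31&3=3
[2]⇒row 3·2+0+8=14  col gr=7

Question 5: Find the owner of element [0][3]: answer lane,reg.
12,0

c=3->g=3  r=0->rb=0,t=0,b0=0
L=3*4+0=12  i=0*2+0=0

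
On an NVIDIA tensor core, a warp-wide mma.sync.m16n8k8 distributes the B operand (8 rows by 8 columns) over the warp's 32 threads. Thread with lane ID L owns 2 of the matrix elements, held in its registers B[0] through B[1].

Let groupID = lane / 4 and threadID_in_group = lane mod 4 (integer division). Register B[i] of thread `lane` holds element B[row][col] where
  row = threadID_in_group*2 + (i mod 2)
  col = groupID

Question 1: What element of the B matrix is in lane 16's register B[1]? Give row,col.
lane 16: gid=4 (16/4), tid=0 (16%4)
i=1: r=0*2+1=1, c=gid=4

1,4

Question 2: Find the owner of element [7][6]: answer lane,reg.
27,1

c=6->g=6  r=7->t=3,b0=1
L=6*4+3=27  i=1=1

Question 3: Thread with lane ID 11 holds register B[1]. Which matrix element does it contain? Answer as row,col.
7,2

11: gr=2,th=3
[1] (3*2+1,2) = (7,2)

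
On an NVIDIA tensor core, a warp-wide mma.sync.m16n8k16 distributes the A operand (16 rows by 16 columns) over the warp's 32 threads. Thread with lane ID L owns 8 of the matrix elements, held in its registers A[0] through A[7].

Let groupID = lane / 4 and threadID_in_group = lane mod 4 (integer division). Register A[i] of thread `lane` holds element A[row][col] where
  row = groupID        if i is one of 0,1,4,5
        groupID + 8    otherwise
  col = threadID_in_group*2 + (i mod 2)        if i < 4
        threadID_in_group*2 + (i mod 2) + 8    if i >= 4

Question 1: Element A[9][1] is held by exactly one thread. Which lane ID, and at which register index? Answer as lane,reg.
r: 9->gid=1,r8=1  c: 1->c8=0,tid=0,i&1=1
L=1*4+0=4  i=0*4+1*2+1=3

4,3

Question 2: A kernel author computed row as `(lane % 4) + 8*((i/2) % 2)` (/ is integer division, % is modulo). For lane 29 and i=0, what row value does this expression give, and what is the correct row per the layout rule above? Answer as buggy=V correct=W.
buggy=1 correct=7

`(lane % 4) + 8*((i/2) % 2)`[29,0]→1
29: G=7,T=1
[0] (7+0,1*2+0+0) = (7,2)
row: 1 vs 7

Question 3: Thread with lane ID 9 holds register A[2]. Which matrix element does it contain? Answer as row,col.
10,2

L=9→G=9>>2=2, T=9&3=1
[2]→row 2+8=10  col 1·2+0+0=2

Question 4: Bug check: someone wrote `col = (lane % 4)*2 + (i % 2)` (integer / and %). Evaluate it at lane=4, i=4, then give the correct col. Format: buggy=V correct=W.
`(lane % 4)*2 + (i % 2)`[4,4]⇒0
4: gr=1,th=0
[4] (1+0,0*2+0+8) = (1,8)
col: 0 vs 8

buggy=0 correct=8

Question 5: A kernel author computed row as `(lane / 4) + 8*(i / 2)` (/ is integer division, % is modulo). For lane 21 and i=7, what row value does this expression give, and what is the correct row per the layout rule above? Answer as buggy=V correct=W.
buggy=29 correct=13

`(lane / 4) + 8*(i / 2)`[21,7]→29
L=21→G=21>>2=5, T=21&3=1
[7]→row 5+8=13  col 1·2+1+8=11
row: 29 vs 13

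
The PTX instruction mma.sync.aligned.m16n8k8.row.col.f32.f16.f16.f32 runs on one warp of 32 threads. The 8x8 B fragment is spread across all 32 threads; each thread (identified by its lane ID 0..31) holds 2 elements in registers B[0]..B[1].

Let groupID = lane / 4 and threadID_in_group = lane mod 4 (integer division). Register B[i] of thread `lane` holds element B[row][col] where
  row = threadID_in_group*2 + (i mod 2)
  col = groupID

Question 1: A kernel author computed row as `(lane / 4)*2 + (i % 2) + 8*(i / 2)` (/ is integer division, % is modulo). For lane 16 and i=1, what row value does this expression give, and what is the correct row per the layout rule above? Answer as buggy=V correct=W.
`(lane / 4)*2 + (i % 2) + 8*(i / 2)`[16,1]->9
16: g=4,t=0
[1] (0*2+1,4) = (1,4)
row: 9 vs 1

buggy=9 correct=1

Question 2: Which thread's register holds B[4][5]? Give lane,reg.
c=5->g=5  r=4->t=2,b0=0
L=5*4+2=22  i=0=0

22,0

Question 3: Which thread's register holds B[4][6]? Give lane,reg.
26,0

c=6→G=6  r=4→T=2,p=0
L=6*4+2=26  i=0=0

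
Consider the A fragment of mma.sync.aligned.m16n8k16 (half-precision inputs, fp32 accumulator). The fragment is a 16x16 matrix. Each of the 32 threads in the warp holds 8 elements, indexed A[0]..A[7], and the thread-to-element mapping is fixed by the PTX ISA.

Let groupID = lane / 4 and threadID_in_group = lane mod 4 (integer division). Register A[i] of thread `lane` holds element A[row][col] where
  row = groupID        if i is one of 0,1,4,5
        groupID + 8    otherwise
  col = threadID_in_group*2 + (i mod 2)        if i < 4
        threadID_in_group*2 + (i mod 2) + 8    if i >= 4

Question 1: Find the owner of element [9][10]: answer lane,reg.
r=9->g=1,rb=1  c=10->cb=1,t=1,b0=0
L=1*4+1=5  i=1*4+1*2+0=6

5,6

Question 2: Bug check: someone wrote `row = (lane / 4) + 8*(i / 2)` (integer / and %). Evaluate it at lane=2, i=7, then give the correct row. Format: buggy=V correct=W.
buggy=24 correct=8

`(lane / 4) + 8*(i / 2)`[2,7]⇒24
2: gr=0,th=2
[7] (0+8,2*2+1+8) = (8,13)
row: 24 vs 8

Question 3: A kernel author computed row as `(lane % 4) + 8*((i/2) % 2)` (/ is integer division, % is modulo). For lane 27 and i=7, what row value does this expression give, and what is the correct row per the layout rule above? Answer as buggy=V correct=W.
`(lane % 4) + 8*((i/2) % 2)`[27,7]⇒11
L=27⇒gr=27>>2=6, th=27&3=3
[7]⇒row 6+8=14  col 3·2+1+8=15
row: 11 vs 14

buggy=11 correct=14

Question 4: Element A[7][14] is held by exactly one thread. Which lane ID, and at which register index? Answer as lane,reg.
r:7=>grp=7,rB=0  c:14=>cB=1,tig=3,lo=0
L=7*4+3=31  i=1*4+0*2+0=4

31,4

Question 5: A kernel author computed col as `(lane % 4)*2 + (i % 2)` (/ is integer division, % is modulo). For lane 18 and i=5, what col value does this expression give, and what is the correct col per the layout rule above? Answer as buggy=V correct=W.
buggy=5 correct=13

`(lane % 4)*2 + (i % 2)`[18,5]=>5
L=18=>grp=18>>2=4, tig=18&3=2
[5]=>row 4+0=4  col 2·2+1+8=13
col: 5 vs 13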